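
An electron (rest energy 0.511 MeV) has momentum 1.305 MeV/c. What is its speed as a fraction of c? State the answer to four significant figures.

0.9312c

pc/(mc²) = 1.305/0.511 = 2.5538 = βγ = β/√(1−β²).
So β² = x²/(1 + x²) with x = 2.5538: x² = 6.52189, β² = 6.52189/7.52189 = 0.867055, β = 0.9312.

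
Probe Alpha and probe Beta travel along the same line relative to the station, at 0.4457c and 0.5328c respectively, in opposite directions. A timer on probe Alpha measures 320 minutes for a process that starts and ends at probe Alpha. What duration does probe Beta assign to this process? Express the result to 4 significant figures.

522.7 minutes

The velocity of probe Alpha relative to probe Beta is (0.4457 + 0.5328)c / (1 + 0.4457×0.5328) = 0.79073c; relative speed 0.79073c.
γ for this relative speed: γ = 1/√(1 − 0.625254) = 1.6335.
The clock on probe Alpha records proper time, so probe Beta measures Δt = γΔτ = 1.6335 × 320 = 522.7 minutes.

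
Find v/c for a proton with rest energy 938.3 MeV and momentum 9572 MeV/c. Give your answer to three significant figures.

βγ = pc/(mc²) = 9572/938.3 = 10.201.
Since γ² = 1 + (βγ)² = 105.06, γ = √105.06 = 10.2499, and β = (βγ)/γ = 10.201/10.2499 = 0.995.

0.995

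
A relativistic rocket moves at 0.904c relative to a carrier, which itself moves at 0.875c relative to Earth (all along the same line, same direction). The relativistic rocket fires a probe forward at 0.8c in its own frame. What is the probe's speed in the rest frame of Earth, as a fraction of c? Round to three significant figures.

First combine the probe and relativistic rocket (S''→S'): u₁ = (0.8 + 0.904)/(1 + 0.8×0.904) = 1.704/1.7232 = 0.98886.
Then combine with the carrier (S'→S): u = (0.98886 + 0.875)/(1 + 0.98886×0.875) = 1.86386/1.8652525 = 0.99925.

0.999c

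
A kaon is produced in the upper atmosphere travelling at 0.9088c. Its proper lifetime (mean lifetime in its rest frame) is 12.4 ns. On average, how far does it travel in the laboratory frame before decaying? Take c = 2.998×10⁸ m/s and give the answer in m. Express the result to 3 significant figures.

With β = 0.9088, γ = 1/√(1 − 0.9088²) = 1/√0.17408256 = 2.3967.
Lab-frame lifetime: Δt = γτ = 2.3967 × 12.4 ns = 29.719 ns.
Distance: d = vΔt = 0.9088 × 2.998×10⁸ m/s × 2.9719×10^-8 s = 8.10 m.

8.10 m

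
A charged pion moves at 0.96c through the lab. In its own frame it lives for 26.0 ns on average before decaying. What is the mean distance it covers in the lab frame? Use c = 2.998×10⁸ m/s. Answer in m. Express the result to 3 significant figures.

26.7 m

With β = 0.96, γ = 1/√(1 − 0.96²) = 1/√0.0784 = 3.5714.
Lab-frame lifetime: Δt = γτ = 3.5714 × 26.0 ns = 92.856 ns.
Distance: d = vΔt = 0.96 × 2.998×10⁸ m/s × 9.2856×10^-8 s = 26.7 m.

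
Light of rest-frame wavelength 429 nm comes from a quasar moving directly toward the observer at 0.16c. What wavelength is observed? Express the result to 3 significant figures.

Relativistic Doppler for wavelength: λ_obs = λ_src · √((1−β)/(1+β)).
With β = 0.16: factor = √(0.84/1.16) = 0.85096.
λ_obs = 429 × 0.85096 = 365 nm.

365 nm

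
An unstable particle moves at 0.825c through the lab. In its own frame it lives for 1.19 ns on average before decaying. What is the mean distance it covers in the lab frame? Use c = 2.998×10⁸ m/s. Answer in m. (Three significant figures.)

0.521 m

With β = 0.825, γ = 1/√(1 − 0.825²) = 1/√0.319375 = 1.7695.
Lab-frame lifetime: Δt = γτ = 1.7695 × 1.19 ns = 2.1057 ns.
Distance: d = vΔt = 0.825 × 2.998×10⁸ m/s × 2.1057×10^-9 s = 0.521 m.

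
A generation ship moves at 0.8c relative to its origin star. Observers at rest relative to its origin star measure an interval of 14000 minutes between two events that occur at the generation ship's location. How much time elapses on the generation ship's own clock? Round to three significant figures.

8400 minutes

With β = 0.8, γ = 1/√(1 − 0.8²) = 1/√0.36 = 1.6667.
The moving clock records proper time: Δτ = Δt/γ = 14000/1.6667 = 8400 minutes.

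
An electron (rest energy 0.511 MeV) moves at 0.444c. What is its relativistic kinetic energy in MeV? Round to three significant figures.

γ = 1/√(1 − β²) = 1/√(1 − 0.197136) = 1/√0.802864 = 1/0.896027 = 1.11604.
Kinetic energy: K = (γ − 1)mc² = (1.11604 − 1) × 0.511 MeV = 0.11604 × 0.511 = 0.0593 MeV.

0.0593 MeV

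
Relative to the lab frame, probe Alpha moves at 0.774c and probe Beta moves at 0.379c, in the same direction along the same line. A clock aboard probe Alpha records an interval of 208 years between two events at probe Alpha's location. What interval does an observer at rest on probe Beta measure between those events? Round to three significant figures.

251 years

Transform probe Alpha's velocity into probe Beta's frame: (0.774 − 0.379)/(1 − 0.774·0.379) = 0.395/0.706654, so the relative speed is 0.55897c.
At |u| = 0.55897c, γ = (1 − 0.312447)^(−1/2) = 1.206.
The clock on probe Alpha records proper time, so probe Beta measures Δt = γΔτ = 1.206 × 208 = 251 years.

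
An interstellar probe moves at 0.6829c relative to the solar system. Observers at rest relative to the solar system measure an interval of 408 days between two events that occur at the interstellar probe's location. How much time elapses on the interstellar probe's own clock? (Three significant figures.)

γ = 1/√(1 − β²) = 1/√(1 − 0.46635241) = 1/√0.53364759 = 1/0.730512 = 1.3689.
The moving clock records proper time: Δτ = Δt/γ = 408/1.3689 = 298 days.

298 days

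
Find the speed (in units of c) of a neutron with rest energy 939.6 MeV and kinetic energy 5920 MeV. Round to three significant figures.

K = (γ−1)mc², so γ = 1 + 5920/939.6 = 7.3006.
Then v/c = √(1 − γ⁻²) = √(1 − 0.0187622) = √0.9812378 = 0.991.

0.991c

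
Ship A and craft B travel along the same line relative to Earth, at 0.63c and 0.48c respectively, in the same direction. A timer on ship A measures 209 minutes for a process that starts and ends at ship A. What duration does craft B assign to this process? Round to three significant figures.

214 minutes

Transform ship A's velocity into craft B's frame: (0.63 − 0.48)/(1 − 0.63·0.48) = 0.15/0.6976, so the relative speed is 0.21502c.
γ for this relative speed: γ = 1/√(1 − 0.0462336) = 1.024.
Ship A's interval is proper; time dilation gives Δt_B = γΔτ = 1.024 × 209 minutes = 214 minutes.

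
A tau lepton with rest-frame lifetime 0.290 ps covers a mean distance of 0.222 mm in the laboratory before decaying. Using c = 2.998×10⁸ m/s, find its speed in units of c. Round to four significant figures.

Let x = d/(cτ) = 2.220×10^-4 m / (2.998×10⁸ m/s × 2.900×10^-13 s) = 2.5534. Since d = βγcτ, x = βγ = β/√(1−β²).
Solving: β² = x²/(1+x²) = 6.51985/7.51985 = 0.867019, so β = 0.9311.

0.9311c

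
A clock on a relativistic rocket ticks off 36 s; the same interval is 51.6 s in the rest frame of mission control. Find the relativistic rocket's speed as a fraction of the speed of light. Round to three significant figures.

0.716c

γ = Δt/Δτ = 51.6/36 = 1.4333.
β = √(1 − 1/γ²) = √(1 − 0.486772) = √0.513228 = 0.716.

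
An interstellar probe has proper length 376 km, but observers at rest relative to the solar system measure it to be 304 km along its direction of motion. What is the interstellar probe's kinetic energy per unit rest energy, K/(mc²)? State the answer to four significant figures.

0.2368

From L = L₀/γ: γ = 376/304 = 1.23684.
Since K = (γ−1)mc², K/(mc²) = 1.23684 − 1 = 0.2368.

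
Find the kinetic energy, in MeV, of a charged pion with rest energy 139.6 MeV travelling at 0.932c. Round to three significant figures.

246 MeV

γ = 1/√(1 − β²) = 1/√(1 − 0.868624) = 1/√0.131376 = 2.7589.
Kinetic energy: K = (γ − 1)mc² = (2.7589 − 1) × 139.6 MeV = 1.7589 × 139.6 = 246 MeV.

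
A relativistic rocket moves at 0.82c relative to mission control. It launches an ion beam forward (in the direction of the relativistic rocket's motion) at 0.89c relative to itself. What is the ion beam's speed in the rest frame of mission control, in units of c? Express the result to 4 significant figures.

0.9886c

Relativistic velocity addition: u = (u' + v)/(1 + u'v/c²), with u' = 0.89c and v = 0.82c.
Numerator: 0.89 + 0.82 = 1.71. Denominator: 1 + (0.89)(0.82) = 1.7298.
u = 1.71/1.7298 = 0.98855, so the speed is 0.9886c.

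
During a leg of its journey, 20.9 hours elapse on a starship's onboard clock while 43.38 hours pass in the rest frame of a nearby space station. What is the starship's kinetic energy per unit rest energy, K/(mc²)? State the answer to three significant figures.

1.08

The time-dilation ratio gives γ = 43.38/20.9 = 2.0756.
K/(mc²) = γ − 1 = 2.0756 − 1 = 1.08.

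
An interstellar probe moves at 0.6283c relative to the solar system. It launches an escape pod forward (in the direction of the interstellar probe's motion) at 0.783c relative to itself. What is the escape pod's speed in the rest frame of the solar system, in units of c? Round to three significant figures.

Relativistic velocity addition: u = (u' + v)/(1 + u'v/c²), with u' = 0.783c and v = 0.6283c.
Numerator: 0.783 + 0.6283 = 1.4113. Denominator: 1 + (0.783)(0.6283) = 1.4919589.
u = 1.4113/1.4919589 = 0.94594, so the speed is 0.946c.

0.946c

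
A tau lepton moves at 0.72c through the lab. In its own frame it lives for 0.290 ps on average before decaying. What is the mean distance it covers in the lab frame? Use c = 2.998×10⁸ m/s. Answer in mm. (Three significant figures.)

0.0902 mm

With β = 0.72, γ = 1/√(1 − 0.72²) = 1/√0.4816 = 1.441.
Lab-frame lifetime: Δt = γτ = 1.441 × 0.290 ps = 0.41789 ps.
Distance: d = vΔt = 0.72 × 2.998×10⁸ m/s × 4.1789×10^-13 s = 9.02×10^-5 m = 0.0902 mm.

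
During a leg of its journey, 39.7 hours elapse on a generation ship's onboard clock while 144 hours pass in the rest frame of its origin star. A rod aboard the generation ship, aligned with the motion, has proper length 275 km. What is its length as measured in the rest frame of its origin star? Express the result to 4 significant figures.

From Δt = γΔτ: γ = 144/39.7 = 3.6272.
L = L₀/γ = 275/3.6272 = 75.82 km.

75.82 km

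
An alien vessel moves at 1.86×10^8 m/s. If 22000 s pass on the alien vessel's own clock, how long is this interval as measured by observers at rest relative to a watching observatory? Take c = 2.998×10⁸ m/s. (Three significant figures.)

β = v/c = (1.86×10^8 m/s)/(2.998×10⁸ m/s) = 0.620414.
γ = 1/√(1 − β²) = 1/√(1 − 0.3849135) = 1/√0.6150865 = 1/0.784274 = 1.2751.
The onboard clock measures proper time, so the interval in the rest frame of a watching observatory is dilated: Δt = γ·Δτ = 1.2751 × 22000 s = 28100 s.

28100 s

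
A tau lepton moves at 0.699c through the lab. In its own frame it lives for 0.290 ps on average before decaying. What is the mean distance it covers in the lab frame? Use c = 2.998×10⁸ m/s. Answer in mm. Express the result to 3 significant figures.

β² = 0.488601, so γ = 1/√0.511399 = 1.3984.
Lab-frame lifetime: Δt = γτ = 1.3984 × 0.290 ps = 0.40554 ps.
Distance: d = vΔt = 0.699 × 2.998×10⁸ m/s × 4.0554×10^-13 s = 8.50×10^-5 m = 0.0850 mm.

0.0850 mm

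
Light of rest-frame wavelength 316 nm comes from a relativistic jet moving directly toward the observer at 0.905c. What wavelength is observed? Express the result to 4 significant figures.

Relativistic Doppler for wavelength: λ_obs = λ_src · √((1−β)/(1+β)).
With β = 0.905: factor = √(0.095/1.905) = 0.22331.
λ_obs = 316 × 0.22331 = 70.57 nm.

70.57 nm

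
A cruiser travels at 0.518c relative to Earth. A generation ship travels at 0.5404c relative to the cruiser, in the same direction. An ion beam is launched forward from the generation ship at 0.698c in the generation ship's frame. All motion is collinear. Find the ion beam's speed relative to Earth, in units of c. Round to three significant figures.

0.967c

Compose velocities in two stages. Stage 1 (into S'): u₁ = (0.698+0.5404)/(1+0.698×0.5404) = 0.89922.
Stage 2 (into S): u = (0.89922+0.518)/(1+0.89922×0.518) = 0.96686, so the speed is 0.967c.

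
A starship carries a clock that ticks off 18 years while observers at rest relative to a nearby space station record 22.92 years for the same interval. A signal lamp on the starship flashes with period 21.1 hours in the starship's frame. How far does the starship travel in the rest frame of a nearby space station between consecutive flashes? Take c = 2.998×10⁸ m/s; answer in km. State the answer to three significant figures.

1.80×10^10 km

γ = Δt/Δτ = 22.92/18 = 1.27333.
β = √(1 − 1/γ²) = 0.61906. Lab-frame period = γτ = 1.27333×21.1 hours = 26.867 hours. Distance = βc × γτ = 0.61906 × 2.998×10⁸ m/s × 96721.2 s = 1.7951×10^13 m = 1.80×10^10 km.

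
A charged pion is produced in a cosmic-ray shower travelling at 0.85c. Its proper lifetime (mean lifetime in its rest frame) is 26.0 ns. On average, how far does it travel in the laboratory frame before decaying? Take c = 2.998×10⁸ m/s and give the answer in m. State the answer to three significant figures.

12.6 m

γ = 1/√(1 − β²) = 1/√(1 − 0.7225) = 1/√0.2775 = 1/0.526783 = 1.8983.
Lab-frame lifetime: Δt = γτ = 1.8983 × 26.0 ns = 49.356 ns.
Distance: d = vΔt = 0.85 × 2.998×10⁸ m/s × 4.9356×10^-8 s = 12.6 m.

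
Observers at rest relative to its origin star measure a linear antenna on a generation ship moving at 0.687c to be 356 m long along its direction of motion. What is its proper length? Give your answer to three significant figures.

490 m

Lorentz factor: γ = (1 − 0.471969)^(−1/2) = 1.3762.
Proper length: L₀ = γ·L = 1.3762 × 356 = 490 m.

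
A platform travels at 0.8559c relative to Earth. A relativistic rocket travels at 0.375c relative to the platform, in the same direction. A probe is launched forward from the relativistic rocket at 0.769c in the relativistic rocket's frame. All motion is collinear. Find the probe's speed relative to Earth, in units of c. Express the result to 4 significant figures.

0.9908c

First combine the probe and relativistic rocket (S''→S'): u₁ = (0.769 + 0.375)/(1 + 0.769×0.375) = 1.144/1.288375 = 0.88794.
Then combine with the platform (S'→S): u = (0.88794 + 0.8559)/(1 + 0.88794×0.8559) = 1.74384/1.759987846 = 0.99083.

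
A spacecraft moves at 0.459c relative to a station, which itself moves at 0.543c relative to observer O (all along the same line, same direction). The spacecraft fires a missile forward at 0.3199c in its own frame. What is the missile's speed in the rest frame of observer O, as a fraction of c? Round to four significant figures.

0.8929c

First combine the missile and spacecraft (S''→S'): u₁ = (0.3199 + 0.459)/(1 + 0.3199×0.459) = 0.7789/1.1468341 = 0.67917.
Then combine with the station (S'→S): u = (0.67917 + 0.543)/(1 + 0.67917×0.543) = 1.22217/1.36878931 = 0.89288.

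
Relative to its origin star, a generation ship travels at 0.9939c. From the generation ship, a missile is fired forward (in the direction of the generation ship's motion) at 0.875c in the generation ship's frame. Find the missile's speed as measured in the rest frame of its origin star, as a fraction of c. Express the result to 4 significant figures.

0.9996c

In units of c, u = (u' + v)/(1 + u'v) with u' = 0.875 and v = 0.9939.
Numerator: 0.875 + 0.9939 = 1.8689. Denominator: 1 + (0.875)(0.9939) = 1.8696625.
u = 1.8689/1.8696625 = 0.99959, so the speed is 0.9996c.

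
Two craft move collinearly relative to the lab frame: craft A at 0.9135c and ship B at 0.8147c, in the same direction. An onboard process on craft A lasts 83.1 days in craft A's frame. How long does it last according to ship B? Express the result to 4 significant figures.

90.09 days

Transform craft A's velocity into ship B's frame: (0.9135 − 0.8147)/(1 − 0.9135·0.8147) = 0.0988/0.25577155, so the relative speed is 0.38628c.
γ for this relative speed: γ = 1/√(1 − 0.149212) = 1.0841.
Craft A's interval is proper; time dilation gives Δt_B = γΔτ = 1.0841 × 83.1 days = 90.09 days.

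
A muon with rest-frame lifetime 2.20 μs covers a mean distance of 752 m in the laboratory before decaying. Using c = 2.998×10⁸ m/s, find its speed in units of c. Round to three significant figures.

d = βγcτ ⇒ βγ = d/(cτ) = 752.0 m / (659.56 m) = 1.1402.
β = (βγ)/√(1+(βγ)²) = 1.1402/√2.30006 = 0.752.

0.752c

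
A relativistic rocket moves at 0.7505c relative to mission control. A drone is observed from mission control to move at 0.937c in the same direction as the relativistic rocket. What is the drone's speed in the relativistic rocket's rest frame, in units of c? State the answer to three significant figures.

Transform to the relativistic rocket's frame: u' = (u − v)/(1 − uv/c²).
u' = (0.937 − 0.7505)/(1 − 0.937×0.7505) = 0.1865/0.2967815 = 0.62841.
Speed in the relativistic rocket's frame: 0.628c (in the same direction).

0.628c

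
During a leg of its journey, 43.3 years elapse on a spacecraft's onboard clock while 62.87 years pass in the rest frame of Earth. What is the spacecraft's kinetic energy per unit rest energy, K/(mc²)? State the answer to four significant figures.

γ = Δt/Δτ = 62.87/43.3 = 1.45196.
Since K = (γ−1)mc², K/(mc²) = 1.45196 − 1 = 0.4520.

0.4520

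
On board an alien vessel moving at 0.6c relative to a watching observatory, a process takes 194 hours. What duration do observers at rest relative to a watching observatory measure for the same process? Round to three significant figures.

242 hours

β² = 0.36, so γ = 1/√0.64 = 1.25.
Time dilation: Δt = γ·Δτ = 1.25 × 194 = 242 hours.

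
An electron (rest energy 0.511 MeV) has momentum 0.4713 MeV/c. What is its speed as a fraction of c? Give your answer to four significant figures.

pc/(mc²) = 0.4713/0.511 = 0.92231 = βγ = β/√(1−β²).
So β² = x²/(1 + x²) with x = 0.92231: x² = 0.850656, β² = 0.850656/1.850656 = 0.459651, β = 0.6780.

0.6780c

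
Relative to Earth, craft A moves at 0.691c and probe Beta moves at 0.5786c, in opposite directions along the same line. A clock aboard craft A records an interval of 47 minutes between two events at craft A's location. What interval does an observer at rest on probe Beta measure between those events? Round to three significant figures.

The velocity of craft A relative to probe Beta is (0.691 + 0.5786)c / (1 + 0.691×0.5786) = 0.90698c; relative speed 0.90698c.
γ for this relative speed: γ = 1/√(1 − 0.822613) = 2.3743.
The clock on craft A records proper time, so probe Beta measures Δt = γΔτ = 2.3743 × 47 = 112 minutes.

112 minutes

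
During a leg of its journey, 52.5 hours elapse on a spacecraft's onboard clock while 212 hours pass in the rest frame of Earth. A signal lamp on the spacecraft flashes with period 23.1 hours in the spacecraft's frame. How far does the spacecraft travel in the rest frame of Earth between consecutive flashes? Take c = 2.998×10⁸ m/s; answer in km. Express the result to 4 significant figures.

From Δt = γΔτ: γ = 212/52.5 = 4.0381.
β = √(1 − 1/γ²) = 0.96885. Lab-frame period = γτ = 4.0381×23.1 hours = 93.28 hours. Distance = βc × γτ = 0.96885 × 2.998×10⁸ m/s × 335808 s = 9.7539×10^13 m = 9.754×10^10 km.

9.754×10^10 km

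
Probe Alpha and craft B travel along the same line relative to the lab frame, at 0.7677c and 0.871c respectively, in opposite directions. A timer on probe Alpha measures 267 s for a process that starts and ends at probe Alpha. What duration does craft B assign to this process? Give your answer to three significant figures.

The velocity of probe Alpha relative to craft B is (0.7677 + 0.871)c / (1 + 0.7677×0.871) = 0.98204c; relative speed 0.98204c.
At |u| = 0.98204c, γ = (1 − 0.964403)^(−1/2) = 5.3002.
Probe Alpha's interval is proper; time dilation gives Δt_B = γΔτ = 5.3002 × 267 s = 1420 s.

1420 s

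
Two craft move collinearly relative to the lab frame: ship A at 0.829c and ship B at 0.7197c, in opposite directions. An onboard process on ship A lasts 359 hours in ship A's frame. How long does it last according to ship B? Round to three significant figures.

Speed of ship A in ship B's frame: u = (v_A + v_B)/(1 + v_A v_B/c²) = (0.829 + 0.7197)/(1 + 0.829×0.7197) = 1.5487/1.5966313 = 0.96998; |u| = 0.96998c.
At |u| = 0.96998c, γ = (1 − 0.940861)^(−1/2) = 4.1121.
The clock on ship A records proper time, so ship B measures Δt = γΔτ = 4.1121 × 359 = 1480 hours.

1480 hours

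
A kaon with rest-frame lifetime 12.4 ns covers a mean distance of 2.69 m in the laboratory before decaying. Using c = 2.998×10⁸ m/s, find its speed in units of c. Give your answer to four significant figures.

d = βγcτ ⇒ βγ = d/(cτ) = 2.690 m / (3.71752 m) = 0.7236.
β = (βγ)/√(1+(βγ)²) = 0.7236/√1.523597 = 0.5862.

0.5862c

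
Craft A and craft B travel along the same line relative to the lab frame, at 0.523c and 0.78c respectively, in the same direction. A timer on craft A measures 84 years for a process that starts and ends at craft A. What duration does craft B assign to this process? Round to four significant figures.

The velocity of craft A relative to craft B is (0.523 − 0.78)c / (1 − 0.523×0.78) = −0.43408c; relative speed 0.43408c.
γ for this relative speed: γ = 1/√(1 − 0.188425) = 1.11.
Craft A's interval is proper; time dilation gives Δt_B = γΔτ = 1.11 × 84 years = 93.24 years.

93.24 years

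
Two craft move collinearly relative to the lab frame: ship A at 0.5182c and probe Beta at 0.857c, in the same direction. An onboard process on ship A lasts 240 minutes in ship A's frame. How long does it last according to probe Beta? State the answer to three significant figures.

303 minutes

The velocity of ship A relative to probe Beta is (0.5182 − 0.857)c / (1 − 0.5182×0.857) = −0.60946c; relative speed 0.60946c.
At |u| = 0.60946c, γ = (1 − 0.371441)^(−1/2) = 1.2613.
Ship A's interval is proper; time dilation gives Δt_B = γΔτ = 1.2613 × 240 minutes = 303 minutes.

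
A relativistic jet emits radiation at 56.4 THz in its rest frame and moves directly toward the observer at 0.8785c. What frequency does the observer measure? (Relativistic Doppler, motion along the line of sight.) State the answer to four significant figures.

221.8 THz

Relativistic Doppler (source moving toward): f_obs = f_src · √((1+β)/(1−β)).
With β = 0.8785: factor = √(1.8785/0.1215) = 3.932.
f_obs = 56.4 × 3.932 = 221.8 THz.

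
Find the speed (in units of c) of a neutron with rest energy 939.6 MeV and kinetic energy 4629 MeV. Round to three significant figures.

K = (γ−1)mc², so γ = 1 + 4629/939.6 = 5.9266.
Then v/c = √(1 − γ⁻²) = √(1 − 0.0284701) = √0.9715299 = 0.986.

0.986c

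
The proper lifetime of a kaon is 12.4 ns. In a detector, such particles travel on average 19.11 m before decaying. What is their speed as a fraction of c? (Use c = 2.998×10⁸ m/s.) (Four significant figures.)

d = βγcτ ⇒ βγ = d/(cτ) = 19.11 m / (3.71752 m) = 5.1405.
β = (βγ)/√(1+(βγ)²) = 5.1405/√27.4247 = 0.9816.

0.9816c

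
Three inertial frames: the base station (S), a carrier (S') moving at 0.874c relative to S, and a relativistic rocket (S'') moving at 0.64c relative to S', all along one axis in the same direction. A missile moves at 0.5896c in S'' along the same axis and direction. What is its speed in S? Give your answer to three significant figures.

Apply u = (u'+v)/(1+u'v) twice. Missile in the carrier frame: (0.5896+0.64)/(1+0.5896·0.64) = 1.2296/1.377344 = 0.89273c.
That velocity, transformed to the rest frame of the base station: (0.89273+0.874)/(1+0.89273·0.874) = 1.76673/1.78024602 = 0.99241c.

0.992c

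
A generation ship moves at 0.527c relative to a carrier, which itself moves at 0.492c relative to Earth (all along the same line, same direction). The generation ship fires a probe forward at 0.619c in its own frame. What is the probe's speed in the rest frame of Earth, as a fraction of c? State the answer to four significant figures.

Compose velocities in two stages. Stage 1 (into S'): u₁ = (0.619+0.527)/(1+0.619×0.527) = 0.86411.
Stage 2 (into S): u = (0.86411+0.492)/(1+0.86411×0.492) = 0.95156, so the speed is 0.9516c.

0.9516c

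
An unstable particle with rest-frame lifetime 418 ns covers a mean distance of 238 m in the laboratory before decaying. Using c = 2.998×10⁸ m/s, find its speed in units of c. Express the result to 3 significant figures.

Lab distance = (lab lifetime)·v = γτ·βc, so βγ = d/(cτ) = 238.0/(2.998×10⁸ × 4.180×10^-7) = 1.8992.
With βγ = 1.8992: γ² = 1 + (βγ)² = 4.60696, and β = (βγ)/γ = 1.8992/2.14638 = 0.885.

0.885c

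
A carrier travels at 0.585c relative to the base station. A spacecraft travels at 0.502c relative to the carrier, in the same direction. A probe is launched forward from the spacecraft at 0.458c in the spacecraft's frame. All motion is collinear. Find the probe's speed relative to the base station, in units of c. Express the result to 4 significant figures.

Compose velocities in two stages. Stage 1 (into S'): u₁ = (0.458+0.502)/(1+0.458×0.502) = 0.78054.
Stage 2 (into S): u = (0.78054+0.585)/(1+0.78054×0.585) = 0.93747, so the speed is 0.9375c.

0.9375c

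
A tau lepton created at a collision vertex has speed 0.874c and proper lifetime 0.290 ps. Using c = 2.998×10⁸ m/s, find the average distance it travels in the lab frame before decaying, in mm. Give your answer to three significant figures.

0.156 mm

Lorentz factor: γ = (1 − 0.763876)^(−1/2) = 2.0579.
Lab-frame lifetime: Δt = γτ = 2.0579 × 0.290 ps = 0.59679 ps.
Distance: d = vΔt = 0.874 × 2.998×10⁸ m/s × 5.9679×10^-13 s = 1.56×10^-4 m = 0.156 mm.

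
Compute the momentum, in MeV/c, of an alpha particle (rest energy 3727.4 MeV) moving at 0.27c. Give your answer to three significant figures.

With β = 0.27, γ = 1/√(1 − 0.27²) = 1/√0.9271 = 1.0386.
Momentum: p = γβ·mc = 1.0386 × 0.27 × 3727.4 MeV/c = 1050 MeV/c.

1050 MeV/c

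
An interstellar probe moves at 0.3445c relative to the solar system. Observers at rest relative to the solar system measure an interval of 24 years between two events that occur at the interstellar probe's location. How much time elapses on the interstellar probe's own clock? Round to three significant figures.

With β = 0.3445, γ = 1/√(1 − 0.3445²) = 1/√0.88131975 = 1.0652.
The moving clock records proper time: Δτ = Δt/γ = 24/1.0652 = 22.5 years.

22.5 years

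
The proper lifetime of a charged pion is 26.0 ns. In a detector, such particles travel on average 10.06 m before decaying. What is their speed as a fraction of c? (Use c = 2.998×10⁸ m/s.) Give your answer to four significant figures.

0.7905c

Lab distance = (lab lifetime)·v = γτ·βc, so βγ = d/(cτ) = 10.06/(2.998×10⁸ × 2.600×10^-8) = 1.2906.
With βγ = 1.2906: γ² = 1 + (βγ)² = 2.66565, and β = (βγ)/γ = 1.2906/1.63268 = 0.7905.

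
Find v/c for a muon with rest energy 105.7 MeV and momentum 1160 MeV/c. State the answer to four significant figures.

βγ = pc/(mc²) = 1160/105.7 = 10.974.
Since γ² = 1 + (βγ)² = 121.429, γ = √121.429 = 11.0195, and β = (βγ)/γ = 10.974/11.0195 = 0.9959.

0.9959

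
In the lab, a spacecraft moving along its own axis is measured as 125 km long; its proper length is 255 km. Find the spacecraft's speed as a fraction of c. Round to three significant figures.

0.872c

Length contraction gives γ = L₀/L = 255/125 = 2.04.
β = √(1 − 1/γ²) = √0.759708 = 0.872.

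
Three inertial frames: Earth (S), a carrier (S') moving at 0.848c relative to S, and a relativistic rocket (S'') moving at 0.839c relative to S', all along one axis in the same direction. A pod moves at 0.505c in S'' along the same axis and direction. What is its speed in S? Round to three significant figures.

0.995c

Apply u = (u'+v)/(1+u'v) twice. Pod in the carrier frame: (0.505+0.839)/(1+0.505·0.839) = 1.344/1.423695 = 0.94402c.
That velocity, transformed to the rest frame of Earth: (0.94402+0.848)/(1+0.94402·0.848) = 1.79202/1.80052896 = 0.99527c.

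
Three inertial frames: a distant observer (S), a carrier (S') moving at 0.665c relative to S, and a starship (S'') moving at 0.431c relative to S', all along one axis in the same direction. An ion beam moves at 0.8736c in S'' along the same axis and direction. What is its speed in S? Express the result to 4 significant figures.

0.9893c

Compose velocities in two stages. Stage 1 (into S'): u₁ = (0.8736+0.431)/(1+0.8736×0.431) = 0.94775.
Stage 2 (into S): u = (0.94775+0.665)/(1+0.94775×0.665) = 0.98926, so the speed is 0.9893c.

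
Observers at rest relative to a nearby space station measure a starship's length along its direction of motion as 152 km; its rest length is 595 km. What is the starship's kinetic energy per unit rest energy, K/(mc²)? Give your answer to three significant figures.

From L = L₀/γ: γ = 595/152 = 3.91447.
Since K = (γ−1)mc², K/(mc²) = 3.91447 − 1 = 2.91.

2.91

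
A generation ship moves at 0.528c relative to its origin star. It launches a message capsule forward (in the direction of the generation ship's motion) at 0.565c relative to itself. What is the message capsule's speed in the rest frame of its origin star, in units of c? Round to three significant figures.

0.842c

In units of c, u = (u' + v)/(1 + u'v) with u' = 0.565 and v = 0.528.
Numerator: 0.565 + 0.528 = 1.093. Denominator: 1 + (0.565)(0.528) = 1.29832.
u = 1.093/1.29832 = 0.84186, so the speed is 0.842c.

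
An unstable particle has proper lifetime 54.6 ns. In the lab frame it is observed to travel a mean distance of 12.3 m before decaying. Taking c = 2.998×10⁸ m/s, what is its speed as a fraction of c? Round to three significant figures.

0.601c

Lab distance = (lab lifetime)·v = γτ·βc, so βγ = d/(cτ) = 12.30/(2.998×10⁸ × 5.460×10^-8) = 0.75142.
With βγ = 0.75142: γ² = 1 + (βγ)² = 1.564632, and β = (βγ)/γ = 0.75142/1.25085 = 0.601.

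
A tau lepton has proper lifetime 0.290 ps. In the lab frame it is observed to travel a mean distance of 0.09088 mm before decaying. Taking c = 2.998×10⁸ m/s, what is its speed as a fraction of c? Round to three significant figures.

d = βγcτ ⇒ βγ = d/(cτ) = 9.088×10^-5 m / (8.6942×10^-5 m) = 1.0453.
β = (βγ)/√(1+(βγ)²) = 1.0453/√2.09265 = 0.723.

0.723c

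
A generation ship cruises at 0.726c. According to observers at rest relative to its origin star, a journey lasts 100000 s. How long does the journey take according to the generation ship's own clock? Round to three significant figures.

β² = 0.527076, so γ = 1/√0.472924 = 1.4541.
The moving clock records proper time: Δτ = Δt/γ = 100000/1.4541 = 68800 s.

68800 s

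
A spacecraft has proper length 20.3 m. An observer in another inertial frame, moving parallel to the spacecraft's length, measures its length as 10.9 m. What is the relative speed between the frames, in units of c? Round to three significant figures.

Length contraction gives γ = L₀/L = 20.3/10.9 = 1.8624.
β = √(1 − 1/γ²) = √0.711694 = 0.844.

0.844c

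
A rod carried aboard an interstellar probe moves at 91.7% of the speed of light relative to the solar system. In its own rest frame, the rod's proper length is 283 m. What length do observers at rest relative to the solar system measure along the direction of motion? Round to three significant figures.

113 m

With β = 0.917, γ = 1/√(1 − 0.917²) = 1/√0.159111 = 2.507.
Length contraction: L = L₀/γ = 283/2.507 = 113 m.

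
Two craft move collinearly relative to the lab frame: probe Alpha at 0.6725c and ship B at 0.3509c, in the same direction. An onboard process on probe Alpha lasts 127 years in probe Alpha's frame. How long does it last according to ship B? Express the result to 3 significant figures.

140 years

Speed of probe Alpha in ship B's frame: u = (v_A − v_B)/(1 − v_A v_B/c²) = (0.6725 − 0.3509)/(1 − 0.6725×0.3509) = 0.3216/0.76401975 = 0.42093; |u| = 0.42093c.
γ for this relative speed: γ = 1/√(1 − 0.177182) = 1.1024.
Probe Alpha's interval is proper; time dilation gives Δt_B = γΔτ = 1.1024 × 127 years = 140 years.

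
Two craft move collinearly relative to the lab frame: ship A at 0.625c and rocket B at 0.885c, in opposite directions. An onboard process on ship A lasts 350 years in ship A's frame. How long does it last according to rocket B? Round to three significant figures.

1500 years

Transform ship A's velocity into rocket B's frame: (0.625 + 0.885)/(1 + 0.625·0.885) = 1.51/1.553125, so the relative speed is 0.97223c.
At |u| = 0.97223c, γ = (1 − 0.945231)^(−1/2) = 4.273.
The clock on ship A records proper time, so rocket B measures Δt = γΔτ = 4.273 × 350 = 1500 years.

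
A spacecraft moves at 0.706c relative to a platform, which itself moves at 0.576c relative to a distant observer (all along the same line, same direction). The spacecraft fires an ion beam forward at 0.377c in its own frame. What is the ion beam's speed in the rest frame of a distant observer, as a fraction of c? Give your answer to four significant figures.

0.9589c

Compose velocities in two stages. Stage 1 (into S'): u₁ = (0.377+0.706)/(1+0.377×0.706) = 0.85534.
Stage 2 (into S): u = (0.85534+0.576)/(1+0.85534×0.576) = 0.95891, so the speed is 0.9589c.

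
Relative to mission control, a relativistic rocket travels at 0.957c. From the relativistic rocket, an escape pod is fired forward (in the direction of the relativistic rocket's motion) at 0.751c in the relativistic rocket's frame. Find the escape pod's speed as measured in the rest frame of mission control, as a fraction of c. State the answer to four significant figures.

0.9938c

Relativistic velocity addition: u = (u' + v)/(1 + u'v/c²), with u' = 0.751c and v = 0.957c.
Numerator: 0.751 + 0.957 = 1.708. Denominator: 1 + (0.751)(0.957) = 1.718707.
u = 1.708/1.718707 = 0.99377, so the speed is 0.9938c.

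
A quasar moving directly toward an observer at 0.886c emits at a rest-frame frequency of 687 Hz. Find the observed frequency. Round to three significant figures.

2790 Hz

Relativistic Doppler (source moving toward): f_obs = f_src · √((1+β)/(1−β)).
With β = 0.886: factor = √(1.886/0.114) = 4.0674.
f_obs = 687 × 4.0674 = 2790 Hz.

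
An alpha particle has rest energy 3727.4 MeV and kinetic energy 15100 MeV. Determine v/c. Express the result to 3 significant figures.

0.980

γ = 1 + K/(mc²) = 1 + 15100/3727.4 = 5.0511.
β = √(1 − 1/γ²) = √(1 − 0.0391948) = √0.9608052 = 0.980.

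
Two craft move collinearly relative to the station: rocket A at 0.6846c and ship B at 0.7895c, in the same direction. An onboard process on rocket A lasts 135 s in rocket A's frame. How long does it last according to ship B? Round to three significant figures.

Speed of rocket A in ship B's frame: u = (v_A − v_B)/(1 − v_A v_B/c²) = (0.6846 − 0.7895)/(1 − 0.6846×0.7895) = −0.1049/0.4595083 = −0.22829; |u| = 0.22829c.
At |u| = 0.22829c, γ = (1 − 0.0521163)^(−1/2) = 1.0271.
Rocket A's interval is proper; time dilation gives Δt_B = γΔτ = 1.0271 × 135 s = 139 s.

139 s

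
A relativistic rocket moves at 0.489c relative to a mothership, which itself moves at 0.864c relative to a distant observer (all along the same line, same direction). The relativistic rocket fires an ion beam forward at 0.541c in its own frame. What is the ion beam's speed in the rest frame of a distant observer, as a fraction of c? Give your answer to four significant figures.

First combine the ion beam and relativistic rocket (S''→S'): u₁ = (0.541 + 0.489)/(1 + 0.541×0.489) = 1.03/1.264549 = 0.81452.
Then combine with the mothership (S'→S): u = (0.81452 + 0.864)/(1 + 0.81452×0.864) = 1.67852/1.70374528 = 0.98519.

0.9852c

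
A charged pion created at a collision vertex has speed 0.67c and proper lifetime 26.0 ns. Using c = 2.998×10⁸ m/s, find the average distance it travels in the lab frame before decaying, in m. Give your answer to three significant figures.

7.04 m

γ = 1/√(1 − β²) = 1/√(1 − 0.4489) = 1/√0.5511 = 1/0.742361 = 1.3471.
Lab-frame lifetime: Δt = γτ = 1.3471 × 26.0 ns = 35.025 ns.
Distance: d = vΔt = 0.67 × 2.998×10⁸ m/s × 3.5025×10^-8 s = 7.04 m.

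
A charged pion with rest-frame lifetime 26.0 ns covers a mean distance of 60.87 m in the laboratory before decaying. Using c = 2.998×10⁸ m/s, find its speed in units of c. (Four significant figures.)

0.9919c

d = βγcτ ⇒ βγ = d/(cτ) = 60.87 m / (7.7948 m) = 7.8091.
β = (βγ)/√(1+(βγ)²) = 7.8091/√61.982 = 0.9919.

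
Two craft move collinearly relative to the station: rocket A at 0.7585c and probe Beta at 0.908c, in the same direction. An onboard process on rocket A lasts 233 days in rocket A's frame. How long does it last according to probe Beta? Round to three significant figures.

266 days

The velocity of rocket A relative to probe Beta is (0.7585 − 0.908)c / (1 − 0.7585×0.908) = −0.48027c; relative speed 0.48027c.
At |u| = 0.48027c, γ = (1 − 0.230659)^(−1/2) = 1.1401.
Rocket A's interval is proper; time dilation gives Δt_B = γΔτ = 1.1401 × 233 days = 266 days.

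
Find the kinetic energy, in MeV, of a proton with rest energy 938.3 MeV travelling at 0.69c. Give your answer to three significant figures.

358 MeV

β² = 0.4761, so γ = 1/√0.5239 = 1.38158.
Kinetic energy: K = (γ − 1)mc² = (1.38158 − 1) × 938.3 MeV = 0.38158 × 938.3 = 358 MeV.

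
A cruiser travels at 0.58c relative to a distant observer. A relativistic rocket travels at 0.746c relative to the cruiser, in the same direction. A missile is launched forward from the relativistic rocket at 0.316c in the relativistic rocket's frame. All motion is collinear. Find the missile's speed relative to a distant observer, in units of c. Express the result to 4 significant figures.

0.9606c

Compose velocities in two stages. Stage 1 (into S'): u₁ = (0.316+0.746)/(1+0.316×0.746) = 0.85941.
Stage 2 (into S): u = (0.85941+0.58)/(1+0.85941×0.58) = 0.96059, so the speed is 0.9606c.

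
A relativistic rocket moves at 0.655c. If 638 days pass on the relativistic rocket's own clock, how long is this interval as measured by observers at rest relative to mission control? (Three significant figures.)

γ = 1/√(1 − β²) = 1/√(1 − 0.429025) = 1/√0.570975 = 1/0.755629 = 1.3234.
The onboard clock measures proper time, so the interval in the rest frame of mission control is dilated: Δt = γ·Δτ = 1.3234 × 638 days = 844 days.

844 days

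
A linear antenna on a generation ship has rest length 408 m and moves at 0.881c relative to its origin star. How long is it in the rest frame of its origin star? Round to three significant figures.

With β = 0.881, γ = 1/√(1 − 0.881²) = 1/√0.223839 = 2.1136.
Length contraction: L = L₀/γ = 408/2.1136 = 193 m.

193 m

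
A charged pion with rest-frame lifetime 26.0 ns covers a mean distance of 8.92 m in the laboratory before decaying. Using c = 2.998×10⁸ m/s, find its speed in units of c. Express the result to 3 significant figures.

0.753c

d = βγcτ ⇒ βγ = d/(cτ) = 8.920 m / (7.7948 m) = 1.1444.
β = (βγ)/√(1+(βγ)²) = 1.1444/√2.30965 = 0.753.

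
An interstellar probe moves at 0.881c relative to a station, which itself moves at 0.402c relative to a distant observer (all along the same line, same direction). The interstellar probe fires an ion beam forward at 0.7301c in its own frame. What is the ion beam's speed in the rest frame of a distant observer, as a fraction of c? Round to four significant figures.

First combine the ion beam and interstellar probe (S''→S'): u₁ = (0.7301 + 0.881)/(1 + 0.7301×0.881) = 1.6111/1.6432181 = 0.98045.
Then combine with the station (S'→S): u = (0.98045 + 0.402)/(1 + 0.98045×0.402) = 1.38245/1.3941409 = 0.99161.

0.9916c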